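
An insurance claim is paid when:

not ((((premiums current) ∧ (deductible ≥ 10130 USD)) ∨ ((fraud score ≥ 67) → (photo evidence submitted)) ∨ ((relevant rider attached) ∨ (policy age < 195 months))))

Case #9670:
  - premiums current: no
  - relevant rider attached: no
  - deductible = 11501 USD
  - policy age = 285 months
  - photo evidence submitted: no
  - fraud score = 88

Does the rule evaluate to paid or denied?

Paid

Atomic conditions:
  premiums current: no → false
  deductible ≥ 10130 USD: 11501 ≥ 10130 is true
  fraud score ≥ 67: 88 ≥ 67 is true
  photo evidence submitted: no → false
  relevant rider attached: no → false
  policy age < 195 months: 285 < 195 is false
Combine:
[1.1] false AND true = false
[1.2] true → false = false
[1.3] false OR false = false
[1] false OR false OR false = false
[root] NOT false = true
Overall: true → paid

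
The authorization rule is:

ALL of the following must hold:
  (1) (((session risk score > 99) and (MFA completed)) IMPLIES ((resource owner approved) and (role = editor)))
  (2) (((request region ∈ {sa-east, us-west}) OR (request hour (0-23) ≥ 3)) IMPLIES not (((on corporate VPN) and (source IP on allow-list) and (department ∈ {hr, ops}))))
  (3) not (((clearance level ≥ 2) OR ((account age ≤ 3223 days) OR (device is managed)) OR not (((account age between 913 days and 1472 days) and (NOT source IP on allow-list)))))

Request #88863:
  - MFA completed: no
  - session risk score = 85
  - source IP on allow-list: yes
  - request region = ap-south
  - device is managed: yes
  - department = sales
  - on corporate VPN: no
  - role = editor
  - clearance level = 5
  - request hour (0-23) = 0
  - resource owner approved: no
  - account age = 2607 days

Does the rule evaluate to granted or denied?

Denied

Atomic conditions:
  session risk score > 99: 85 > 99 is false
  MFA completed: no → false
  resource owner approved: no → false
  role = editor: editor == editor is true
  request region ∈ {sa-east, us-west}: ap-south is not in the set → false
  request hour (0-23) ≥ 3: 0 ≥ 3 is false
  on corporate VPN: no → false
  source IP on allow-list: yes → true
  department ∈ {hr, ops}: sales is not in the set → false
  clearance level ≥ 2: 5 ≥ 2 is true
  account age ≤ 3223 days: 2607 ≤ 3223 is true
  device is managed: yes → true
  account age between 913 days and 1472 days: 2607 in [913, 1472] is false
  NOT source IP on allow-list: yes → false
Combine:
[1.1] false AND false = false
[1.2] false AND true = false
[1] false → false (antecedent false ⇒ implication holds) = true
[2.1] false OR false = false
[2.2.1] false AND true AND false = false
[2.2] NOT false = true
[2] false → true (antecedent false ⇒ implication holds) = true
[3.1.2] true OR true = true
[3.1.3.1] false AND false = false
[3.1.3] NOT false = true
[3.1] true OR true OR true = true
[3] NOT true = false
[root] true AND true AND false = false
Overall: false → denied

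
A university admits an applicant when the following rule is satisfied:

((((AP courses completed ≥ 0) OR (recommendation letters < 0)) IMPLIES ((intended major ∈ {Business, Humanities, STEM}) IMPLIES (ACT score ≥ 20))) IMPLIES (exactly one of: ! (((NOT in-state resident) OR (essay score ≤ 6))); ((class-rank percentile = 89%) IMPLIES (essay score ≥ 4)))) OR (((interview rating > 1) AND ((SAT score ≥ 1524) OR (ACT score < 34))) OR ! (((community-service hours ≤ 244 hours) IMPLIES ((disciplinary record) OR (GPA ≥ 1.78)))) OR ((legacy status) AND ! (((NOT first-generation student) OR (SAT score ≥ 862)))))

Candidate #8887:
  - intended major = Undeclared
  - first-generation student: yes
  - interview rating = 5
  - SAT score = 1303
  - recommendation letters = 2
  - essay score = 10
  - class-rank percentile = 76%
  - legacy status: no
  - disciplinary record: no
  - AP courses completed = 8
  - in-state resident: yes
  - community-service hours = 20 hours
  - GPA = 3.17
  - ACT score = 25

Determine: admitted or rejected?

Atomic conditions:
  AP courses completed ≥ 0: 8 ≥ 0 is true
  recommendation letters < 0: 2 < 0 is false
  intended major ∈ {Business, Humanities, STEM}: Undeclared is not in the set → false
  ACT score ≥ 20: 25 ≥ 20 is true
  NOT in-state resident: yes → false
  essay score ≤ 6: 10 ≤ 6 is false
  class-rank percentile = 89%: 76 == 89 is false
  essay score ≥ 4: 10 ≥ 4 is true
  interview rating > 1: 5 > 1 is true
  SAT score ≥ 1524: 1303 ≥ 1524 is false
  ACT score < 34: 25 < 34 is true
  community-service hours ≤ 244 hours: 20 ≤ 244 is true
  disciplinary record: no → false
  GPA ≥ 1.78: 3.17 ≥ 1.78 is true
  legacy status: no → false
  NOT first-generation student: yes → false
  SAT score ≥ 862: 1303 ≥ 862 is true
Combine:
[1.1.1] true OR false = true
[1.1.2] false → true (antecedent false ⇒ implication holds) = true
[1.1] true → true = true
[1.2.1.1] false OR false = false
[1.2.1] NOT false = true
[1.2.2] false → true (antecedent false ⇒ implication holds) = true
[1.2] exactly-one(true, true) = false
[1] true → false = false
[2.1.2] false OR true = true
[2.1] true AND true = true
[2.2.1.2] false OR true = true
[2.2.1] true → true = true
[2.2] NOT true = false
[2.3.2.1] false OR true = true
[2.3.2] NOT true = false
[2.3] false AND false = false
[2] true OR false OR false = true
[root] false OR true = true
Overall: true → admitted

Admitted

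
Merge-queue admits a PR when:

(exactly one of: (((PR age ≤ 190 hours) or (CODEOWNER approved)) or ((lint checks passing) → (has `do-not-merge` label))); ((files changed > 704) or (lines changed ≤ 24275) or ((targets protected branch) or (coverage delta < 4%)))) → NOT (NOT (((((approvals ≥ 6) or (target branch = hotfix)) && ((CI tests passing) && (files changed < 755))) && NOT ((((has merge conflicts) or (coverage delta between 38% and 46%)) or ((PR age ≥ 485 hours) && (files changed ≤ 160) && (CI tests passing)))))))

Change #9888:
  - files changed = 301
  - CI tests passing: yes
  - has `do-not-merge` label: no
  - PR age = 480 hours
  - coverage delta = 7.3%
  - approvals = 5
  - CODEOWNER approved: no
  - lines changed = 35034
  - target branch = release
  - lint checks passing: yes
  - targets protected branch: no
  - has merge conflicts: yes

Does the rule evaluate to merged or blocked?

Merged

Atomic conditions:
  PR age ≤ 190 hours: 480 ≤ 190 is false
  CODEOWNER approved: no → false
  lint checks passing: yes → true
  has `do-not-merge` label: no → false
  files changed > 704: 301 > 704 is false
  lines changed ≤ 24275: 35034 ≤ 24275 is false
  targets protected branch: no → false
  coverage delta < 4%: 7.3 < 4 is false
  approvals ≥ 6: 5 ≥ 6 is false
  target branch = hotfix: release == hotfix is false
  CI tests passing: yes → true
  files changed < 755: 301 < 755 is true
  has merge conflicts: yes → true
  coverage delta between 38% and 46%: 7.3 in [38, 46] is false
  PR age ≥ 485 hours: 480 ≥ 485 is false
  files changed ≤ 160: 301 ≤ 160 is false
Combine:
[1.1.1] false OR false = false
[1.1.2] true → false = false
[1.1] false OR false = false
[1.2.3] false OR false = false
[1.2] false OR false OR false = false
[1] exactly-one(false, false) = false
[2.1.1.1.1] false OR false = false
[2.1.1.1.2] true AND true = true
[2.1.1.1] false AND true = false
[2.1.1.2.1.1] true OR false = true
[2.1.1.2.1.2] false AND false AND true = false
[2.1.1.2.1] true OR false = true
[2.1.1.2] NOT true = false
[2.1.1] false AND false = false
[2.1] NOT false = true
[2] NOT true = false
[root] false → false (antecedent false ⇒ implication holds) = true
Overall: true → merged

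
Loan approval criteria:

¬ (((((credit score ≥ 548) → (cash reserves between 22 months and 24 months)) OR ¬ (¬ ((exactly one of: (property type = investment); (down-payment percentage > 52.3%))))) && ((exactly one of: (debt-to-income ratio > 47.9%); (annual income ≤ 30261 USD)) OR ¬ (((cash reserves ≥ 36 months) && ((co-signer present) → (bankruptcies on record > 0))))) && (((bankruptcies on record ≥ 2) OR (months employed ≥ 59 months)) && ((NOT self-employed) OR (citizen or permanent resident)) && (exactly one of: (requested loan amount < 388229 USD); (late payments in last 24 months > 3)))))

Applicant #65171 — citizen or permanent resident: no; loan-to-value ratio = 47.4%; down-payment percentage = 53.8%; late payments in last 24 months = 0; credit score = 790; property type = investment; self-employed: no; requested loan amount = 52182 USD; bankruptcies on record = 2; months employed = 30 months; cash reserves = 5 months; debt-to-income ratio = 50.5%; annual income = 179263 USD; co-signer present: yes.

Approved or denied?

Atomic conditions:
  credit score ≥ 548: 790 ≥ 548 is true
  cash reserves between 22 months and 24 months: 5 in [22, 24] is false
  property type = investment: investment == investment is true
  down-payment percentage > 52.3%: 53.8 > 52.3 is true
  debt-to-income ratio > 47.9%: 50.5 > 47.9 is true
  annual income ≤ 30261 USD: 179263 ≤ 30261 is false
  cash reserves ≥ 36 months: 5 ≥ 36 is false
  co-signer present: yes → true
  bankruptcies on record > 0: 2 > 0 is true
  bankruptcies on record ≥ 2: 2 ≥ 2 is true
  months employed ≥ 59 months: 30 ≥ 59 is false
  NOT self-employed: no → true
  citizen or permanent resident: no → false
  requested loan amount < 388229 USD: 52182 < 388229 is true
  late payments in last 24 months > 3: 0 > 3 is false
Combine:
[1.1.1] true → false = false
[1.1.2.1.1] exactly-one(true, true) = false
[1.1.2.1] NOT false = true
[1.1.2] NOT true = false
[1.1] false OR false = false
[1.2.1] exactly-one(true, false) = true
[1.2.2.1.2] true → true = true
[1.2.2.1] false AND true = false
[1.2.2] NOT false = true
[1.2] true OR true = true
[1.3.1] true OR false = true
[1.3.2] true OR false = true
[1.3.3] exactly-one(true, false) = true
[1.3] true AND true AND true = true
[1] false AND true AND true = false
[root] NOT false = true
Overall: true → approved

Approved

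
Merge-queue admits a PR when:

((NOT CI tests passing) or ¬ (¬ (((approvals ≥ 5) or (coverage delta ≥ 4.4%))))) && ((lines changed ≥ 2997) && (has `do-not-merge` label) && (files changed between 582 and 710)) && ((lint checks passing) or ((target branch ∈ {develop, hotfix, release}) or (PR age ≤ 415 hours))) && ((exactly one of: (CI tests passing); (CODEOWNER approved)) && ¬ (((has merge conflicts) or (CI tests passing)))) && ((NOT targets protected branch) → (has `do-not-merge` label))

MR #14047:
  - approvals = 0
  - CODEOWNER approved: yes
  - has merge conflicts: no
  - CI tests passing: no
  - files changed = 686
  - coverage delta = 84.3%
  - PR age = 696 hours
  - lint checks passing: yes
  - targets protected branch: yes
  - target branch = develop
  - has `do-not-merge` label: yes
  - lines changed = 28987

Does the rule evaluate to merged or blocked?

Merged

Atomic conditions:
  NOT CI tests passing: no → true
  approvals ≥ 5: 0 ≥ 5 is false
  coverage delta ≥ 4.4%: 84.3 ≥ 4.4 is true
  lines changed ≥ 2997: 28987 ≥ 2997 is true
  has `do-not-merge` label: yes → true
  files changed between 582 and 710: 686 in [582, 710] is true
  lint checks passing: yes → true
  target branch ∈ {develop, hotfix, release}: develop is in the set → true
  PR age ≤ 415 hours: 696 ≤ 415 is false
  CI tests passing: no → false
  CODEOWNER approved: yes → true
  has merge conflicts: no → false
  NOT targets protected branch: yes → false
Combine:
[1.2.1.1] false OR true = true
[1.2.1] NOT true = false
[1.2] NOT false = true
[1] true OR true = true
[2] true AND true AND true = true
[3.2] true OR false = true
[3] true OR true = true
[4.1] exactly-one(false, true) = true
[4.2.1] false OR false = false
[4.2] NOT false = true
[4] true AND true = true
[5] false → true (antecedent false ⇒ implication holds) = true
[root] true AND true AND true AND true AND true = true
Overall: true → merged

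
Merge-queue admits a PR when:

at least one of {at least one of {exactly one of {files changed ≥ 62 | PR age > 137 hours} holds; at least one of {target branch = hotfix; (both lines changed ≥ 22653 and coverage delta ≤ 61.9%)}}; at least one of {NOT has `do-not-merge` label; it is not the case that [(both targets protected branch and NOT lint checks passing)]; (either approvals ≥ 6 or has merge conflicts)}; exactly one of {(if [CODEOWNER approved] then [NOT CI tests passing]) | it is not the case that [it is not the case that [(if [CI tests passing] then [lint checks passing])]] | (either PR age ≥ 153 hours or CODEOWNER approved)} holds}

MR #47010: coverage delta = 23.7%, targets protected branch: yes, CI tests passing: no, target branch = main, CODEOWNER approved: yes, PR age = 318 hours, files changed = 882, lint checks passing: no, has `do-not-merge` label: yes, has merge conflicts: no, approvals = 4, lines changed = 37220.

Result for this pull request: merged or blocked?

Merged

Atomic conditions:
  files changed ≥ 62: 882 ≥ 62 is true
  PR age > 137 hours: 318 > 137 is true
  target branch = hotfix: main == hotfix is false
  lines changed ≥ 22653: 37220 ≥ 22653 is true
  coverage delta ≤ 61.9%: 23.7 ≤ 61.9 is true
  NOT has `do-not-merge` label: yes → false
  targets protected branch: yes → true
  NOT lint checks passing: no → true
  approvals ≥ 6: 4 ≥ 6 is false
  has merge conflicts: no → false
  CODEOWNER approved: yes → true
  NOT CI tests passing: no → true
  CI tests passing: no → false
  lint checks passing: no → false
  PR age ≥ 153 hours: 318 ≥ 153 is true
Combine:
[1.1] exactly-one(true, true) = false
[1.2.2] true AND true = true
[1.2] false OR true = true
[1] false OR true = true
[2.2.1] true AND true = true
[2.2] NOT true = false
[2.3] false OR false = false
[2] false OR false OR false = false
[3.1] true → true = true
[3.2.1.1] false → false (antecedent false ⇒ implication holds) = true
[3.2.1] NOT true = false
[3.2] NOT false = true
[3.3] true OR true = true
[3] exactly-one(true, true, true) = false
[root] true OR false OR false = true
Overall: true → merged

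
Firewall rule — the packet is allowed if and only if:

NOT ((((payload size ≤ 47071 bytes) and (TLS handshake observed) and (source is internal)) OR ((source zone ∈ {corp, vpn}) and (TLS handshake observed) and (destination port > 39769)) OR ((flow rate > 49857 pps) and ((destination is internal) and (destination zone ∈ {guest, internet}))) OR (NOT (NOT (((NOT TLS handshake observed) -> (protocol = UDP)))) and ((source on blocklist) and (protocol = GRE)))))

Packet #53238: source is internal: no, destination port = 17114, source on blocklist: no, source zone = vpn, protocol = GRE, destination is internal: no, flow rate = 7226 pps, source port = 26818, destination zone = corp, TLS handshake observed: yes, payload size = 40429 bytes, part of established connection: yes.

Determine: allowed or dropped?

Atomic conditions:
  payload size ≤ 47071 bytes: 40429 ≤ 47071 is true
  TLS handshake observed: yes → true
  source is internal: no → false
  source zone ∈ {corp, vpn}: vpn is in the set → true
  destination port > 39769: 17114 > 39769 is false
  flow rate > 49857 pps: 7226 > 49857 is false
  destination is internal: no → false
  destination zone ∈ {guest, internet}: corp is not in the set → false
  NOT TLS handshake observed: yes → false
  protocol = UDP: GRE == UDP is false
  source on blocklist: no → false
  protocol = GRE: GRE == GRE is true
Combine:
[1.1] true AND true AND false = false
[1.2] true AND true AND false = false
[1.3.2] false AND false = false
[1.3] false AND false = false
[1.4.1.1.1] false → false (antecedent false ⇒ implication holds) = true
[1.4.1.1] NOT true = false
[1.4.1] NOT false = true
[1.4.2] false AND true = false
[1.4] true AND false = false
[1] false OR false OR false OR false = false
[root] NOT false = true
Overall: true → allowed

Allowed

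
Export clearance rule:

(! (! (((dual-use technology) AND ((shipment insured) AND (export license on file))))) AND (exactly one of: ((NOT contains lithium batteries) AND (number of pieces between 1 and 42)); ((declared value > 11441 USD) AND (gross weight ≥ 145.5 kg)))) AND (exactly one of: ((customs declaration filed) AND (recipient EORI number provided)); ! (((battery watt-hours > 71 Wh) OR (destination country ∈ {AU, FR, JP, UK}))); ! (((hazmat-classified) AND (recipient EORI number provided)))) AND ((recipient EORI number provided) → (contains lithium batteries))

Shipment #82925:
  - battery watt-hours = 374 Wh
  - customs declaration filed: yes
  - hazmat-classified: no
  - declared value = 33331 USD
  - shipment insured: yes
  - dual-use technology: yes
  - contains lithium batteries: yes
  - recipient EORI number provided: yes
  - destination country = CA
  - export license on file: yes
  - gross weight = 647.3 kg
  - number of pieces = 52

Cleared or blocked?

Atomic conditions:
  dual-use technology: yes → true
  shipment insured: yes → true
  export license on file: yes → true
  NOT contains lithium batteries: yes → false
  number of pieces between 1 and 42: 52 in [1, 42] is false
  declared value > 11441 USD: 33331 > 11441 is true
  gross weight ≥ 145.5 kg: 647.3 ≥ 145.5 is true
  customs declaration filed: yes → true
  recipient EORI number provided: yes → true
  battery watt-hours > 71 Wh: 374 > 71 is true
  destination country ∈ {AU, FR, JP, UK}: CA is not in the set → false
  hazmat-classified: no → false
  contains lithium batteries: yes → true
Combine:
[1.1.1.1.2] true AND true = true
[1.1.1.1] true AND true = true
[1.1.1] NOT true = false
[1.1] NOT false = true
[1.2.1] false AND false = false
[1.2.2] true AND true = true
[1.2] exactly-one(false, true) = true
[1] true AND true = true
[2.1] true AND true = true
[2.2.1] true OR false = true
[2.2] NOT true = false
[2.3.1] false AND true = false
[2.3] NOT false = true
[2] exactly-one(true, false, true) = false
[3] true → true = true
[root] true AND false AND true = false
Overall: false → blocked

Blocked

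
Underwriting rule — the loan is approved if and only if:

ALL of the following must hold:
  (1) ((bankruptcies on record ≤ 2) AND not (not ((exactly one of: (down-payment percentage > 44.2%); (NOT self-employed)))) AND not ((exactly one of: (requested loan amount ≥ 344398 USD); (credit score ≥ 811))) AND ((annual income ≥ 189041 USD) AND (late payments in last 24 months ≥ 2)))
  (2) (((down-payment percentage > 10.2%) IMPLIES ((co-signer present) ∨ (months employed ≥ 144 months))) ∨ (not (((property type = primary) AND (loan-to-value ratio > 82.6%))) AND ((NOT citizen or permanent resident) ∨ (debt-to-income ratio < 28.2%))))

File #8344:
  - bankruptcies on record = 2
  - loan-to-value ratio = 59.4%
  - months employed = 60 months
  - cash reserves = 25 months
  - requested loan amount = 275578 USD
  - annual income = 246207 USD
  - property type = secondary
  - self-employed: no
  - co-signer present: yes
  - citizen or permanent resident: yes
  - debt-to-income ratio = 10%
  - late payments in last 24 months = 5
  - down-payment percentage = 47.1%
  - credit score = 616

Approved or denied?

Denied

Atomic conditions:
  bankruptcies on record ≤ 2: 2 ≤ 2 is true
  down-payment percentage > 44.2%: 47.1 > 44.2 is true
  NOT self-employed: no → true
  requested loan amount ≥ 344398 USD: 275578 ≥ 344398 is false
  credit score ≥ 811: 616 ≥ 811 is false
  annual income ≥ 189041 USD: 246207 ≥ 189041 is true
  late payments in last 24 months ≥ 2: 5 ≥ 2 is true
  down-payment percentage > 10.2%: 47.1 > 10.2 is true
  co-signer present: yes → true
  months employed ≥ 144 months: 60 ≥ 144 is false
  property type = primary: secondary == primary is false
  loan-to-value ratio > 82.6%: 59.4 > 82.6 is false
  NOT citizen or permanent resident: yes → false
  debt-to-income ratio < 28.2%: 10 < 28.2 is true
Combine:
[1.2.1.1] exactly-one(true, true) = false
[1.2.1] NOT false = true
[1.2] NOT true = false
[1.3.1] exactly-one(false, false) = false
[1.3] NOT false = true
[1.4] true AND true = true
[1] true AND false AND true AND true = false
[2.1.2] true OR false = true
[2.1] true → true = true
[2.2.1.1] false AND false = false
[2.2.1] NOT false = true
[2.2.2] false OR true = true
[2.2] true AND true = true
[2] true OR true = true
[root] false AND true = false
Overall: false → denied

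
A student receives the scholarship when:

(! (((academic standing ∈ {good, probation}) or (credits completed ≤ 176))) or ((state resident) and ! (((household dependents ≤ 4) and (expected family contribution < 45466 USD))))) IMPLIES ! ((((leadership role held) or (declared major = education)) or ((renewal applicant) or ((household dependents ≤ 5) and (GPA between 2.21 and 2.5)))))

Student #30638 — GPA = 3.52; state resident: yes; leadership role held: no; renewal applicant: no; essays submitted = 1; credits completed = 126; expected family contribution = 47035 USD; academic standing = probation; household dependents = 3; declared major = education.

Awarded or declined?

Atomic conditions:
  academic standing ∈ {good, probation}: probation is in the set → true
  credits completed ≤ 176: 126 ≤ 176 is true
  state resident: yes → true
  household dependents ≤ 4: 3 ≤ 4 is true
  expected family contribution < 45466 USD: 47035 < 45466 is false
  leadership role held: no → false
  declared major = education: education == education is true
  renewal applicant: no → false
  household dependents ≤ 5: 3 ≤ 5 is true
  GPA between 2.21 and 2.5: 3.52 in [2.21, 2.5] is false
Combine:
[1.1.1] true OR true = true
[1.1] NOT true = false
[1.2.2.1] true AND false = false
[1.2.2] NOT false = true
[1.2] true AND true = true
[1] false OR true = true
[2.1.1] false OR true = true
[2.1.2.2] true AND false = false
[2.1.2] false OR false = false
[2.1] true OR false = true
[2] NOT true = false
[root] true → false = false
Overall: false → declined

Declined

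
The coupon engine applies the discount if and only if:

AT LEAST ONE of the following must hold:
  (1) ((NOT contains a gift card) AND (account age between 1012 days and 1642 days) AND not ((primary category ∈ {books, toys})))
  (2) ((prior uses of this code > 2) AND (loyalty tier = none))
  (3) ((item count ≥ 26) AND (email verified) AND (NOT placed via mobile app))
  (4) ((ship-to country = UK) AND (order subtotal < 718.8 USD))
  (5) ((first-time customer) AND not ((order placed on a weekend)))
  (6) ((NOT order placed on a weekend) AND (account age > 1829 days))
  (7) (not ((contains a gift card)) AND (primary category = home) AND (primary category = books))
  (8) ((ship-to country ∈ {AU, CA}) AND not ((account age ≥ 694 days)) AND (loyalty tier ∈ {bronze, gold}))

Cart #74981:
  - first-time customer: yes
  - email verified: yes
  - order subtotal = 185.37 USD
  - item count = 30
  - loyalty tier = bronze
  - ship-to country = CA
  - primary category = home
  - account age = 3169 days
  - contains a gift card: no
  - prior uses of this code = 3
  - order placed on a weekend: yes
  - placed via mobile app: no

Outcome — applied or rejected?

Applied

Atomic conditions:
  NOT contains a gift card: no → true
  account age between 1012 days and 1642 days: 3169 in [1012, 1642] is false
  primary category ∈ {books, toys}: home is not in the set → false
  prior uses of this code > 2: 3 > 2 is true
  loyalty tier = none: bronze == none is false
  item count ≥ 26: 30 ≥ 26 is true
  email verified: yes → true
  NOT placed via mobile app: no → true
  ship-to country = UK: CA == UK is false
  order subtotal < 718.8 USD: 185.37 < 718.8 is true
  first-time customer: yes → true
  order placed on a weekend: yes → true
  NOT order placed on a weekend: yes → false
  account age > 1829 days: 3169 > 1829 is true
  contains a gift card: no → false
  primary category = home: home == home is true
  primary category = books: home == books is false
  ship-to country ∈ {AU, CA}: CA is in the set → true
  account age ≥ 694 days: 3169 ≥ 694 is true
  loyalty tier ∈ {bronze, gold}: bronze is in the set → true
Combine:
[1.3] NOT false = true
[1] true AND false AND true = false
[2] true AND false = false
[3] true AND true AND true = true
[4] false AND true = false
[5.2] NOT true = false
[5] true AND false = false
[6] false AND true = false
[7.1] NOT false = true
[7] true AND true AND false = false
[8.2] NOT true = false
[8] true AND false AND true = false
[root] false OR false OR true OR false OR false OR false OR false OR false = true
Overall: true → applied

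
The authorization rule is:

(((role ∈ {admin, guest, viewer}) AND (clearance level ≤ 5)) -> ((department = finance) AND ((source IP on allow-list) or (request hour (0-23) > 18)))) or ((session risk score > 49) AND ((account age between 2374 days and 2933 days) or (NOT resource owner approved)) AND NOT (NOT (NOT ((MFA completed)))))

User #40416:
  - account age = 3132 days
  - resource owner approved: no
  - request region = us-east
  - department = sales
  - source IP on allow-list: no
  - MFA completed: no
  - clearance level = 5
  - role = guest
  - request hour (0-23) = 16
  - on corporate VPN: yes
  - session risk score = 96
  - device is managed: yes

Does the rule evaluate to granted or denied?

Granted

Atomic conditions:
  role ∈ {admin, guest, viewer}: guest is in the set → true
  clearance level ≤ 5: 5 ≤ 5 is true
  department = finance: sales == finance is false
  source IP on allow-list: no → false
  request hour (0-23) > 18: 16 > 18 is false
  session risk score > 49: 96 > 49 is true
  account age between 2374 days and 2933 days: 3132 in [2374, 2933] is false
  NOT resource owner approved: no → true
  MFA completed: no → false
Combine:
[1.1] true AND true = true
[1.2.2] false OR false = false
[1.2] false AND false = false
[1] true → false = false
[2.2] false OR true = true
[2.3.1.1] NOT false = true
[2.3.1] NOT true = false
[2.3] NOT false = true
[2] true AND true AND true = true
[root] false OR true = true
Overall: true → granted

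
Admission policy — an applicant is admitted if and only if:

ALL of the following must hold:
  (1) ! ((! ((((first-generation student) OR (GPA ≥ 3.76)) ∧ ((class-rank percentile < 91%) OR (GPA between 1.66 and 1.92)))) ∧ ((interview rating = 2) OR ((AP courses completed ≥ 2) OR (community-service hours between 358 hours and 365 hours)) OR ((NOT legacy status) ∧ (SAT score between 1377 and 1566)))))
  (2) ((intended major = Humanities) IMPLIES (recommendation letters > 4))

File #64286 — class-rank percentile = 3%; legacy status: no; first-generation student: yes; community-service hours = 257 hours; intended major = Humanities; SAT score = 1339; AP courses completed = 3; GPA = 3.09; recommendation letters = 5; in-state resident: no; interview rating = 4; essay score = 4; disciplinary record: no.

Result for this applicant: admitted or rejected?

Atomic conditions:
  first-generation student: yes → true
  GPA ≥ 3.76: 3.09 ≥ 3.76 is false
  class-rank percentile < 91%: 3 < 91 is true
  GPA between 1.66 and 1.92: 3.09 in [1.66, 1.92] is false
  interview rating = 2: 4 == 2 is false
  AP courses completed ≥ 2: 3 ≥ 2 is true
  community-service hours between 358 hours and 365 hours: 257 in [358, 365] is false
  NOT legacy status: no → true
  SAT score between 1377 and 1566: 1339 in [1377, 1566] is false
  intended major = Humanities: Humanities == Humanities is true
  recommendation letters > 4: 5 > 4 is true
Combine:
[1.1.1.1.1] true OR false = true
[1.1.1.1.2] true OR false = true
[1.1.1.1] true AND true = true
[1.1.1] NOT true = false
[1.1.2.2] true OR false = true
[1.1.2.3] true AND false = false
[1.1.2] false OR true OR false = true
[1.1] false AND true = false
[1] NOT false = true
[2] true → true = true
[root] true AND true = true
Overall: true → admitted

Admitted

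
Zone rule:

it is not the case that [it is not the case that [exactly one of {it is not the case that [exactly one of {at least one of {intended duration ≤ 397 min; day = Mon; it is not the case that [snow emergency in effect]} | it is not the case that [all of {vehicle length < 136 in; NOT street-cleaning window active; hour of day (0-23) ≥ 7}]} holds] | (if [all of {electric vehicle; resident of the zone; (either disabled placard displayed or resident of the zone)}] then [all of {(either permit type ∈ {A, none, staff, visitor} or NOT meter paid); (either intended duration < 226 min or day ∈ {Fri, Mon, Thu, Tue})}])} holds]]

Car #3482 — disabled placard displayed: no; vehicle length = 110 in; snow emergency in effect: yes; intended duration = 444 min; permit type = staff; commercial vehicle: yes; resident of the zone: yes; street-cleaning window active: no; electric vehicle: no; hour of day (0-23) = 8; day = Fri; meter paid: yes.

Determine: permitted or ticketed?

Ticketed

Atomic conditions:
  intended duration ≤ 397 min: 444 ≤ 397 is false
  day = Mon: Fri == Mon is false
  snow emergency in effect: yes → true
  vehicle length < 136 in: 110 < 136 is true
  NOT street-cleaning window active: no → true
  hour of day (0-23) ≥ 7: 8 ≥ 7 is true
  electric vehicle: no → false
  resident of the zone: yes → true
  disabled placard displayed: no → false
  permit type ∈ {A, none, staff, visitor}: staff is in the set → true
  NOT meter paid: yes → false
  intended duration < 226 min: 444 < 226 is false
  day ∈ {Fri, Mon, Thu, Tue}: Fri is in the set → true
Combine:
[1.1.1.1.1.3] NOT true = false
[1.1.1.1.1] false OR false OR false = false
[1.1.1.1.2.1] true AND true AND true = true
[1.1.1.1.2] NOT true = false
[1.1.1.1] exactly-one(false, false) = false
[1.1.1] NOT false = true
[1.1.2.1.3] false OR true = true
[1.1.2.1] false AND true AND true = false
[1.1.2.2.1] true OR false = true
[1.1.2.2.2] false OR true = true
[1.1.2.2] true AND true = true
[1.1.2] false → true (antecedent false ⇒ implication holds) = true
[1.1] exactly-one(true, true) = false
[1] NOT false = true
[root] NOT true = false
Overall: false → ticketed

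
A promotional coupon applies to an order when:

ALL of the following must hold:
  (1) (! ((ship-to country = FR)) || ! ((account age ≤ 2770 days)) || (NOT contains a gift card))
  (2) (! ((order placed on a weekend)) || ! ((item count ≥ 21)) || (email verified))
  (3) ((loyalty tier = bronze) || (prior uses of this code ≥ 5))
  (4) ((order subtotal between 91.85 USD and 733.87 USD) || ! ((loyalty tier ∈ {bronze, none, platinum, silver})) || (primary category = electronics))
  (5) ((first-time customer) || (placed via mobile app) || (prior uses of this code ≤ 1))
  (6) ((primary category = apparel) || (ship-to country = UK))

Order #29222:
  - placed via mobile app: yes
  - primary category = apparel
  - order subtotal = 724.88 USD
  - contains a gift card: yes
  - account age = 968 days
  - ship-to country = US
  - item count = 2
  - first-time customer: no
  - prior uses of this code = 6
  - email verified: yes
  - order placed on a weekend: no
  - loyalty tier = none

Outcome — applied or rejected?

Applied

Atomic conditions:
  ship-to country = FR: US == FR is false
  account age ≤ 2770 days: 968 ≤ 2770 is true
  NOT contains a gift card: yes → false
  order placed on a weekend: no → false
  item count ≥ 21: 2 ≥ 21 is false
  email verified: yes → true
  loyalty tier = bronze: none == bronze is false
  prior uses of this code ≥ 5: 6 ≥ 5 is true
  order subtotal between 91.85 USD and 733.87 USD: 724.88 in [91.85, 733.87] is true
  loyalty tier ∈ {bronze, none, platinum, silver}: none is in the set → true
  primary category = electronics: apparel == electronics is false
  first-time customer: no → false
  placed via mobile app: yes → true
  prior uses of this code ≤ 1: 6 ≤ 1 is false
  primary category = apparel: apparel == apparel is true
  ship-to country = UK: US == UK is false
Combine:
[1.1] NOT false = true
[1.2] NOT true = false
[1] true OR false OR false = true
[2.1] NOT false = true
[2.2] NOT false = true
[2] true OR true OR true = true
[3] false OR true = true
[4.2] NOT true = false
[4] true OR false OR false = true
[5] false OR true OR false = true
[6] true OR false = true
[root] true AND true AND true AND true AND true AND true = true
Overall: true → applied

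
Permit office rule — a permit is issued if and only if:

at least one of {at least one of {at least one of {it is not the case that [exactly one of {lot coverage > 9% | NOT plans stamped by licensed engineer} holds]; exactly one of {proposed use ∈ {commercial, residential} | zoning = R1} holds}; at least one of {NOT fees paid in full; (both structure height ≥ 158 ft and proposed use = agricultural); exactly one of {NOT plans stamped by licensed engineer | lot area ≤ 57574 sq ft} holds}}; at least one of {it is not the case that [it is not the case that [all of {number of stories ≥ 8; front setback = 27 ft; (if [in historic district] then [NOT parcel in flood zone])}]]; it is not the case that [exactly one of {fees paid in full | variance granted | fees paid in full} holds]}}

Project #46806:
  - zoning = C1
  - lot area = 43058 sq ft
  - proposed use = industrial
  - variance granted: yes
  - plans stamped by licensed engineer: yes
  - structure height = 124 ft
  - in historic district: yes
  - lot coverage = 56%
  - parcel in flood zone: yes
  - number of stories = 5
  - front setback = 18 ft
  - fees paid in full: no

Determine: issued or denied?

Atomic conditions:
  lot coverage > 9%: 56 > 9 is true
  NOT plans stamped by licensed engineer: yes → false
  proposed use ∈ {commercial, residential}: industrial is not in the set → false
  zoning = R1: C1 == R1 is false
  NOT fees paid in full: no → true
  structure height ≥ 158 ft: 124 ≥ 158 is false
  proposed use = agricultural: industrial == agricultural is false
  lot area ≤ 57574 sq ft: 43058 ≤ 57574 is true
  number of stories ≥ 8: 5 ≥ 8 is false
  front setback = 27 ft: 18 == 27 is false
  in historic district: yes → true
  NOT parcel in flood zone: yes → false
  fees paid in full: no → false
  variance granted: yes → true
Combine:
[1.1.1.1] exactly-one(true, false) = true
[1.1.1] NOT true = false
[1.1.2] exactly-one(false, false) = false
[1.1] false OR false = false
[1.2.2] false AND false = false
[1.2.3] exactly-one(false, true) = true
[1.2] true OR false OR true = true
[1] false OR true = true
[2.1.1.1.3] true → false = false
[2.1.1.1] false AND false AND false = false
[2.1.1] NOT false = true
[2.1] NOT true = false
[2.2.1] exactly-one(false, true, false) = true
[2.2] NOT true = false
[2] false OR false = false
[root] true OR false = true
Overall: true → issued

Issued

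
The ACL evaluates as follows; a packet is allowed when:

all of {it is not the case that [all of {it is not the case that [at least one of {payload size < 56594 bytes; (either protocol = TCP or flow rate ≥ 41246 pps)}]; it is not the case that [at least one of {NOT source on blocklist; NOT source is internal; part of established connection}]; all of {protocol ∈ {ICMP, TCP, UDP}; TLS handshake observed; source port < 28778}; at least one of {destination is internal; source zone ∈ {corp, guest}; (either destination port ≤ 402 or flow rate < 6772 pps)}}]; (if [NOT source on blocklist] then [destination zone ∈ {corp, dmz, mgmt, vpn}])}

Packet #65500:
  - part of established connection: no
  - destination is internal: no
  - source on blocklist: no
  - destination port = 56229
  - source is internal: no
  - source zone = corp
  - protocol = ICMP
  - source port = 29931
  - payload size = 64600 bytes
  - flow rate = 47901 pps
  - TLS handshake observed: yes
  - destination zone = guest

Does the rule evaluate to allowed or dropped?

Atomic conditions:
  payload size < 56594 bytes: 64600 < 56594 is false
  protocol = TCP: ICMP == TCP is false
  flow rate ≥ 41246 pps: 47901 ≥ 41246 is true
  NOT source on blocklist: no → true
  NOT source is internal: no → true
  part of established connection: no → false
  protocol ∈ {ICMP, TCP, UDP}: ICMP is in the set → true
  TLS handshake observed: yes → true
  source port < 28778: 29931 < 28778 is false
  destination is internal: no → false
  source zone ∈ {corp, guest}: corp is in the set → true
  destination port ≤ 402: 56229 ≤ 402 is false
  flow rate < 6772 pps: 47901 < 6772 is false
  destination zone ∈ {corp, dmz, mgmt, vpn}: guest is not in the set → false
Combine:
[1.1.1.1.2] false OR true = true
[1.1.1.1] false OR true = true
[1.1.1] NOT true = false
[1.1.2.1] true OR true OR false = true
[1.1.2] NOT true = false
[1.1.3] true AND true AND false = false
[1.1.4.3] false OR false = false
[1.1.4] false OR true OR false = true
[1.1] false AND false AND false AND true = false
[1] NOT false = true
[2] true → false = false
[root] true AND false = false
Overall: false → dropped

Dropped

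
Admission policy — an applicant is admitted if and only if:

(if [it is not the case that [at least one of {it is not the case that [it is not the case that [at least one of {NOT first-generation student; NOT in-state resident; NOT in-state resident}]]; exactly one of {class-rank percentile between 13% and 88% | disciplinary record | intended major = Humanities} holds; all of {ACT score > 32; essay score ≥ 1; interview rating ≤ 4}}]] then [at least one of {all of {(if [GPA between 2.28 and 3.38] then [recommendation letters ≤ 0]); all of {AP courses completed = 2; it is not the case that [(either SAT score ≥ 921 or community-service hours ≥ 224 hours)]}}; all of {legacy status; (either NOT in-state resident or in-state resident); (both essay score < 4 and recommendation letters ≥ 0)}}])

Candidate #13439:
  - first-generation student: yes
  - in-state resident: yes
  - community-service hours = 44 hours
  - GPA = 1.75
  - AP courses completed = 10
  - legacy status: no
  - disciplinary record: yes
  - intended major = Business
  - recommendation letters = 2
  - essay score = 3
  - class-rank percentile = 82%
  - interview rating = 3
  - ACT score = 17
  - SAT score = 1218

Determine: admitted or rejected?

Rejected

Atomic conditions:
  NOT first-generation student: yes → false
  NOT in-state resident: yes → false
  class-rank percentile between 13% and 88%: 82 in [13, 88] is true
  disciplinary record: yes → true
  intended major = Humanities: Business == Humanities is false
  ACT score > 32: 17 > 32 is false
  essay score ≥ 1: 3 ≥ 1 is true
  interview rating ≤ 4: 3 ≤ 4 is true
  GPA between 2.28 and 3.38: 1.75 in [2.28, 3.38] is false
  recommendation letters ≤ 0: 2 ≤ 0 is false
  AP courses completed = 2: 10 == 2 is false
  SAT score ≥ 921: 1218 ≥ 921 is true
  community-service hours ≥ 224 hours: 44 ≥ 224 is false
  legacy status: no → false
  in-state resident: yes → true
  essay score < 4: 3 < 4 is true
  recommendation letters ≥ 0: 2 ≥ 0 is true
Combine:
[1.1.1.1.1] false OR false OR false = false
[1.1.1.1] NOT false = true
[1.1.1] NOT true = false
[1.1.2] exactly-one(true, true, false) = false
[1.1.3] false AND true AND true = false
[1.1] false OR false OR false = false
[1] NOT false = true
[2.1.1] false → false (antecedent false ⇒ implication holds) = true
[2.1.2.2.1] true OR false = true
[2.1.2.2] NOT true = false
[2.1.2] false AND false = false
[2.1] true AND false = false
[2.2.2] false OR true = true
[2.2.3] true AND true = true
[2.2] false AND true AND true = false
[2] false OR false = false
[root] true → false = false
Overall: false → rejected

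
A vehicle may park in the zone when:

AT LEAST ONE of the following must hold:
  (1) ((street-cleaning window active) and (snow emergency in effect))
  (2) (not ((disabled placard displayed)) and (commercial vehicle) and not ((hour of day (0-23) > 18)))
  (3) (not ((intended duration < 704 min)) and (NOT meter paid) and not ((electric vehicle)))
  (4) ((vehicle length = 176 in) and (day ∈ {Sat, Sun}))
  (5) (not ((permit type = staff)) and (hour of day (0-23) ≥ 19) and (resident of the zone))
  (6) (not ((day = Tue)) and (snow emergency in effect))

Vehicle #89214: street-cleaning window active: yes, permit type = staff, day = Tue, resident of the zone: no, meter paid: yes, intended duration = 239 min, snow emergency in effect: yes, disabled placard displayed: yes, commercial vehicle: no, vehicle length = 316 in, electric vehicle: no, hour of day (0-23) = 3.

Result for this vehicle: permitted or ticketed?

Permitted

Atomic conditions:
  street-cleaning window active: yes → true
  snow emergency in effect: yes → true
  disabled placard displayed: yes → true
  commercial vehicle: no → false
  hour of day (0-23) > 18: 3 > 18 is false
  intended duration < 704 min: 239 < 704 is true
  NOT meter paid: yes → false
  electric vehicle: no → false
  vehicle length = 176 in: 316 == 176 is false
  day ∈ {Sat, Sun}: Tue is not in the set → false
  permit type = staff: staff == staff is true
  hour of day (0-23) ≥ 19: 3 ≥ 19 is false
  resident of the zone: no → false
  day = Tue: Tue == Tue is true
Combine:
[1] true AND true = true
[2.1] NOT true = false
[2.3] NOT false = true
[2] false AND false AND true = false
[3.1] NOT true = false
[3.3] NOT false = true
[3] false AND false AND true = false
[4] false AND false = false
[5.1] NOT true = false
[5] false AND false AND false = false
[6.1] NOT true = false
[6] false AND true = false
[root] true OR false OR false OR false OR false OR false = true
Overall: true → permitted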